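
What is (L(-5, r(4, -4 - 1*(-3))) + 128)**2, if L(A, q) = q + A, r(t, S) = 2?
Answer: 15625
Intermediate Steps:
L(A, q) = A + q
(L(-5, r(4, -4 - 1*(-3))) + 128)**2 = ((-5 + 2) + 128)**2 = (-3 + 128)**2 = 125**2 = 15625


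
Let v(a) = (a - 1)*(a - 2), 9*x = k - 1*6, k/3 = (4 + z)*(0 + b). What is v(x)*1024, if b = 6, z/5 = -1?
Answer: 157696/9 ≈ 17522.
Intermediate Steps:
z = -5 (z = 5*(-1) = -5)
k = -18 (k = 3*((4 - 5)*(0 + 6)) = 3*(-1*6) = 3*(-6) = -18)
x = -8/3 (x = (-18 - 1*6)/9 = (-18 - 6)/9 = (1/9)*(-24) = -8/3 ≈ -2.6667)
v(a) = (-1 + a)*(-2 + a)
v(x)*1024 = (2 + (-8/3)**2 - 3*(-8/3))*1024 = (2 + 64/9 + 8)*1024 = (154/9)*1024 = 157696/9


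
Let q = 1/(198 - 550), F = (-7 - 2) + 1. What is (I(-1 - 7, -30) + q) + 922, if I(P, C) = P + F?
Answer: 318911/352 ≈ 906.00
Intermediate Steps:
F = -8 (F = -9 + 1 = -8)
q = -1/352 (q = 1/(-352) = -1/352 ≈ -0.0028409)
I(P, C) = -8 + P (I(P, C) = P - 8 = -8 + P)
(I(-1 - 7, -30) + q) + 922 = ((-8 + (-1 - 7)) - 1/352) + 922 = ((-8 - 8) - 1/352) + 922 = (-16 - 1/352) + 922 = -5633/352 + 922 = 318911/352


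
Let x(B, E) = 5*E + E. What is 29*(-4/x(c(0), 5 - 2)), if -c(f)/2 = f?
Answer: -58/9 ≈ -6.4444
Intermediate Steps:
c(f) = -2*f
x(B, E) = 6*E
29*(-4/x(c(0), 5 - 2)) = 29*(-4*1/(6*(5 - 2))) = 29*(-4/(6*3)) = 29*(-4/18) = 29*(-4*1/18) = 29*(-2/9) = -58/9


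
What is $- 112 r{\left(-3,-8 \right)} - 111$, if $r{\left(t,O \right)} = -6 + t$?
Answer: $897$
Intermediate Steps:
$- 112 r{\left(-3,-8 \right)} - 111 = - 112 \left(-6 - 3\right) - 111 = \left(-112\right) \left(-9\right) - 111 = 1008 - 111 = 897$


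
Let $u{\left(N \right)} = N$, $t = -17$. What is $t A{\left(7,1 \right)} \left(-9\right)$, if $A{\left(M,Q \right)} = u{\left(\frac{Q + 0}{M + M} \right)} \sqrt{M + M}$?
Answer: $\frac{153 \sqrt{14}}{14} \approx 40.891$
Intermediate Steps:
$A{\left(M,Q \right)} = \frac{Q \sqrt{2}}{2 \sqrt{M}}$ ($A{\left(M,Q \right)} = \frac{Q + 0}{M + M} \sqrt{M + M} = \frac{Q}{2 M} \sqrt{2 M} = Q \frac{1}{2 M} \sqrt{2} \sqrt{M} = \frac{Q}{2 M} \sqrt{2} \sqrt{M} = \frac{Q \sqrt{2}}{2 \sqrt{M}}$)
$t A{\left(7,1 \right)} \left(-9\right) = - 17 \cdot \frac{1}{2} \cdot 1 \sqrt{2} \frac{1}{\sqrt{7}} \left(-9\right) = - 17 \cdot \frac{1}{2} \cdot 1 \sqrt{2} \frac{\sqrt{7}}{7} \left(-9\right) = - 17 \frac{\sqrt{14}}{14} \left(-9\right) = - \frac{17 \sqrt{14}}{14} \left(-9\right) = \frac{153 \sqrt{14}}{14}$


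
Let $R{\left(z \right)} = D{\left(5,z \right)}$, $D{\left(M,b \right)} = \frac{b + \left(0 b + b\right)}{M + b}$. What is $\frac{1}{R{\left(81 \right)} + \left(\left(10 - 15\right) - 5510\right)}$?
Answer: $- \frac{43}{237064} \approx -0.00018139$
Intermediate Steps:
$D{\left(M,b \right)} = \frac{2 b}{M + b}$ ($D{\left(M,b \right)} = \frac{b + \left(0 + b\right)}{M + b} = \frac{b + b}{M + b} = \frac{2 b}{M + b}$)
$R{\left(z \right)} = \frac{2 z}{5 + z}$
$\frac{1}{R{\left(81 \right)} + \left(\left(10 - 15\right) - 5510\right)} = \frac{1}{2 \cdot 81 \frac{1}{5 + 81} + \left(\left(10 - 15\right) - 5510\right)} = \frac{1}{2 \cdot 81 \cdot \frac{1}{86} - 5515} = \frac{1}{\frac{81}{43} - 5515} = \frac{1}{- \frac{237064}{43}} = - \frac{43}{237064}$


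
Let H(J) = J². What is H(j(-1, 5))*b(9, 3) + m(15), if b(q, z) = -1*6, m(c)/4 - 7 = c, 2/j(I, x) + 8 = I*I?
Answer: 4288/49 ≈ 87.510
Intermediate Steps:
j(I, x) = 2/(-8 + I²) (j(I, x) = 2/(-8 + I*I) = 2/(-8 + I²))
m(c) = 28 + 4*c
b(q, z) = -6
H(j(-1, 5))*b(9, 3) + m(15) = (2/(-8 + (-1)²))²*(-6) + (28 + 4*15) = (2/(-8 + 1))²*(-6) + (28 + 60) = (2/(-7))²*(-6) + 88 = (2*(-⅐))²*(-6) + 88 = (-2/7)²*(-6) + 88 = (4/49)*(-6) + 88 = -24/49 + 88 = 4288/49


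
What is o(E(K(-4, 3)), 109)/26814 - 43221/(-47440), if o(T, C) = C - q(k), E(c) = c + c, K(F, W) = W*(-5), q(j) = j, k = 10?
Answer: 193937409/212009360 ≈ 0.91476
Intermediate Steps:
K(F, W) = -5*W
E(c) = 2*c
o(T, C) = -10 + C (o(T, C) = C - 1*10 = C - 10 = -10 + C)
o(E(K(-4, 3)), 109)/26814 - 43221/(-47440) = (-10 + 109)/26814 - 43221/(-47440) = 99*(1/26814) - 43221*(-1/47440) = 33/8938 + 43221/47440 = 193937409/212009360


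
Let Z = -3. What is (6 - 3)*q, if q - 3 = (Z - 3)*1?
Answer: -9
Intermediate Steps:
q = -3 (q = 3 + (-3 - 3)*1 = 3 - 6*1 = 3 - 6 = -3)
(6 - 3)*q = (6 - 3)*(-3) = 3*(-3) = -9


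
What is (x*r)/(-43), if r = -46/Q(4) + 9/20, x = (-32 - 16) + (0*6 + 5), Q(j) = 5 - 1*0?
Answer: -35/4 ≈ -8.7500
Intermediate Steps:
Q(j) = 5 (Q(j) = 5 + 0 = 5)
x = -43 (x = -48 + (0 + 5) = -48 + 5 = -43)
r = -35/4 (r = -46/5 + 9/20 = -35/4 ≈ -8.7500)
(x*r)/(-43) = -43*(-35/4)/(-43) = (1505/4)*(-1/43) = -35/4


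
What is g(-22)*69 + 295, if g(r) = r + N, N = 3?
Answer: -1016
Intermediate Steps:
g(r) = 3 + r (g(r) = r + 3 = 3 + r)
g(-22)*69 + 295 = (3 - 22)*69 + 295 = -19*69 + 295 = -1311 + 295 = -1016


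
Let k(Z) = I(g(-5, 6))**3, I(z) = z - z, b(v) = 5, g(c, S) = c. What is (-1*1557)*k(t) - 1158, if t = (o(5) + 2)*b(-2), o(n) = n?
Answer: -1158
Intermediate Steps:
I(z) = 0
t = 35 (t = (5 + 2)*5 = 7*5 = 35)
k(Z) = 0 (k(Z) = 0**3 = 0)
(-1*1557)*k(t) - 1158 = -1*1557*0 - 1158 = -1557*0 - 1158 = 0 - 1158 = -1158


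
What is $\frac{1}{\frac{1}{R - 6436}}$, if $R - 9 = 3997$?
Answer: $-2430$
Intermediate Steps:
$R = 4006$ ($R = 9 + 3997 = 4006$)
$\frac{1}{\frac{1}{R - 6436}} = \frac{1}{\frac{1}{4006 - 6436}} = \frac{1}{\frac{1}{-2430}} = \frac{1}{- \frac{1}{2430}} = -2430$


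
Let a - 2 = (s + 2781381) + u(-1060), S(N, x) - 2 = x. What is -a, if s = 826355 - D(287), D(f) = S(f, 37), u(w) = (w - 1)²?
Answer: -4733420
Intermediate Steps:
S(N, x) = 2 + x
u(w) = (-1 + w)²
D(f) = 39 (D(f) = 2 + 37 = 39)
s = 826316 (s = 826355 - 1*39 = 826355 - 39 = 826316)
a = 4733420 (a = 2 + ((826316 + 2781381) + (-1 - 1060)²) = 2 + (3607697 + (-1061)²) = 2 + (3607697 + 1125721) = 2 + 4733418 = 4733420)
-a = -1*4733420 = -4733420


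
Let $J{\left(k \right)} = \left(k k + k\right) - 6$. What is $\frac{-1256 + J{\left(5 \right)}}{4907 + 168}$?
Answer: $- \frac{176}{725} \approx -0.24276$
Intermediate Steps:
$J{\left(k \right)} = -6 + k + k^{2}$ ($J{\left(k \right)} = \left(k^{2} + k\right) - 6 = \left(k + k^{2}\right) - 6 = -6 + k + k^{2}$)
$\frac{-1256 + J{\left(5 \right)}}{4907 + 168} = \frac{-1256 + \left(-6 + 5 + 5^{2}\right)}{4907 + 168} = \frac{-1256 + \left(-6 + 5 + 25\right)}{5075} = \left(-1256 + 24\right) \frac{1}{5075} = \left(-1232\right) \frac{1}{5075} = - \frac{176}{725}$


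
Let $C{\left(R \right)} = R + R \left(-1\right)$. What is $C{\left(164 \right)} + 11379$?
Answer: $11379$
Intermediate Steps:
$C{\left(R \right)} = 0$ ($C{\left(R \right)} = R - R = 0$)
$C{\left(164 \right)} + 11379 = 0 + 11379 = 11379$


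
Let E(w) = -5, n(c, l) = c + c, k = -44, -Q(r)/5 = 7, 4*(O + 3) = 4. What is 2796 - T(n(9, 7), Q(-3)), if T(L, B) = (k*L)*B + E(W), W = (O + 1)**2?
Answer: -24919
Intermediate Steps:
O = -2 (O = -3 + (1/4)*4 = -3 + 1 = -2)
Q(r) = -35 (Q(r) = -5*7 = -35)
W = 1 (W = (-2 + 1)**2 = (-1)**2 = 1)
n(c, l) = 2*c
T(L, B) = -5 - 44*B*L (T(L, B) = (-44*L)*B - 5 = -44*B*L - 5 = -5 - 44*B*L)
2796 - T(n(9, 7), Q(-3)) = 2796 - (-5 - 44*(-35)*2*9) = 2796 - (-5 - 44*(-35)*18) = 2796 - (-5 + 27720) = 2796 - 1*27715 = 2796 - 27715 = -24919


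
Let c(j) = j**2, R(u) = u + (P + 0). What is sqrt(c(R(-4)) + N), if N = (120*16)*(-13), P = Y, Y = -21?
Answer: I*sqrt(24335) ≈ 156.0*I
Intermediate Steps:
P = -21
N = -24960 (N = 1920*(-13) = -24960)
R(u) = -21 + u (R(u) = u + (-21 + 0) = u - 21 = -21 + u)
sqrt(c(R(-4)) + N) = sqrt((-21 - 4)**2 - 24960) = sqrt((-25)**2 - 24960) = sqrt(625 - 24960) = sqrt(-24335) = I*sqrt(24335)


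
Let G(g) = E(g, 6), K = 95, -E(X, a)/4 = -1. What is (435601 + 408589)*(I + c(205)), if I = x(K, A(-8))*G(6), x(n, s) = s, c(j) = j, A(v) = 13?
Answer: 216956830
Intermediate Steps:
E(X, a) = 4 (E(X, a) = -4*(-1) = 4)
G(g) = 4
I = 52 (I = 13*4 = 52)
(435601 + 408589)*(I + c(205)) = (435601 + 408589)*(52 + 205) = 844190*257 = 216956830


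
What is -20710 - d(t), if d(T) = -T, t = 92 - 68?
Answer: -20686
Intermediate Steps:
t = 24
-20710 - d(t) = -20710 - (-1)*24 = -20710 - 1*(-24) = -20710 + 24 = -20686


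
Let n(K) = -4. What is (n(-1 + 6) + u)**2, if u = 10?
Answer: 36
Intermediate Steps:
(n(-1 + 6) + u)**2 = (-4 + 10)**2 = 6**2 = 36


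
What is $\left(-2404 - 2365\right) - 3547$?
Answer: $-8316$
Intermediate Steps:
$\left(-2404 - 2365\right) - 3547 = -4769 - 3547 = -8316$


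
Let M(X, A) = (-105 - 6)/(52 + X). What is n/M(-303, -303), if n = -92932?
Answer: -23325932/111 ≈ -2.1014e+5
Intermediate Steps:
M(X, A) = -111/(52 + X)
n/M(-303, -303) = -92932/((-111/(52 - 303))) = -92932/((-111/(-251))) = -92932/((-111*(-1/251))) = -92932/111/251 = -92932*251/111 = -23325932/111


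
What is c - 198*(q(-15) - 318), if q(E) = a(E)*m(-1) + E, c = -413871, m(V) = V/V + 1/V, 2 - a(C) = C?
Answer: -347937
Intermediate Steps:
a(C) = 2 - C
m(V) = 1 + 1/V
q(E) = E (q(E) = (2 - E)*((1 - 1)/(-1)) + E = (2 - E)*(-1*0) + E = (2 - E)*0 + E = 0 + E = E)
c - 198*(q(-15) - 318) = -413871 - 198*(-15 - 318) = -413871 - 198*(-333) = -413871 + 65934 = -347937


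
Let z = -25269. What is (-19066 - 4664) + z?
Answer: -48999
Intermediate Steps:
(-19066 - 4664) + z = (-19066 - 4664) - 25269 = -23730 - 25269 = -48999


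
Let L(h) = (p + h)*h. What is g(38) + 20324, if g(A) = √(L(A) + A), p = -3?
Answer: 20324 + 6*√38 ≈ 20361.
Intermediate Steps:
L(h) = h*(-3 + h) (L(h) = (-3 + h)*h = h*(-3 + h))
g(A) = √(A + A*(-3 + A)) (g(A) = √(A*(-3 + A) + A) = √(A + A*(-3 + A)))
g(38) + 20324 = √(38*(-2 + 38)) + 20324 = √(38*36) + 20324 = √1368 + 20324 = 6*√38 + 20324 = 20324 + 6*√38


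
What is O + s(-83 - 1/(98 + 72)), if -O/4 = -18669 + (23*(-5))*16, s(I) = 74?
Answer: 82110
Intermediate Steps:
O = 82036 (O = -4*(-18669 + (23*(-5))*16) = -4*(-18669 - 115*16) = -4*(-18669 - 1840) = -4*(-20509) = 82036)
O + s(-83 - 1/(98 + 72)) = 82036 + 74 = 82110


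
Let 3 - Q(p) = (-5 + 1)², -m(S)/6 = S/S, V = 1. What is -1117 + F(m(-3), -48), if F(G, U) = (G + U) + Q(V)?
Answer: -1184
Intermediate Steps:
m(S) = -6 (m(S) = -6*S/S = -6*1 = -6)
Q(p) = -13 (Q(p) = 3 - (-5 + 1)² = 3 - 1*(-4)² = 3 - 1*16 = 3 - 16 = -13)
F(G, U) = -13 + G + U (F(G, U) = (G + U) - 13 = -13 + G + U)
-1117 + F(m(-3), -48) = -1117 + (-13 - 6 - 48) = -1117 - 67 = -1184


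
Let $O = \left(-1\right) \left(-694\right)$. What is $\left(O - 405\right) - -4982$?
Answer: $5271$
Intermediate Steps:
$O = 694$
$\left(O - 405\right) - -4982 = \left(694 - 405\right) - -4982 = 289 + 4982 = 5271$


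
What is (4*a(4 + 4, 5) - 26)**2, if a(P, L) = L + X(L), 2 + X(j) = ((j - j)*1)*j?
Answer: 196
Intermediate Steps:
X(j) = -2 (X(j) = -2 + ((j - j)*1)*j = -2 + (0*1)*j = -2 + 0*j = -2 + 0 = -2)
a(P, L) = -2 + L (a(P, L) = L - 2 = -2 + L)
(4*a(4 + 4, 5) - 26)**2 = (4*(-2 + 5) - 26)**2 = (4*3 - 26)**2 = (12 - 26)**2 = (-14)**2 = 196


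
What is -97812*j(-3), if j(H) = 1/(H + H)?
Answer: 16302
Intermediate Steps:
j(H) = 1/(2*H)
-97812*j(-3) = -48906/(-3) = -48906*(-1)/3 = -97812*(-⅙) = 16302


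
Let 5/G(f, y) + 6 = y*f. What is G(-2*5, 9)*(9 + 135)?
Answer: -15/2 ≈ -7.5000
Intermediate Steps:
G(f, y) = 5/(-6 + f*y) (G(f, y) = 5/(-6 + y*f) = 5/(-6 + f*y))
G(-2*5, 9)*(9 + 135) = (5/(-6 - 2*5*9))*(9 + 135) = (5/(-6 - 10*9))*144 = (5/(-6 - 90))*144 = (5/(-96))*144 = (5*(-1/96))*144 = -5/96*144 = -15/2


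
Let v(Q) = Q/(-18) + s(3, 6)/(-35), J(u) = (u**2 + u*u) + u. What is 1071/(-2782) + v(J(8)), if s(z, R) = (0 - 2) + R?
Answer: -7058677/876330 ≈ -8.0548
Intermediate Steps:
s(z, R) = -2 + R
J(u) = u + 2*u**2 (J(u) = (u**2 + u**2) + u = 2*u**2 + u = u + 2*u**2)
v(Q) = -4/35 - Q/18 (v(Q) = Q/(-18) + (-2 + 6)/(-35) = Q*(-1/18) + 4*(-1/35) = -Q/18 - 4/35 = -4/35 - Q/18)
1071/(-2782) + v(J(8)) = 1071/(-2782) + (-4/35 - 4*(1 + 2*8)/9) = 1071*(-1/2782) + (-4/35 - 4*(1 + 16)/9) = -1071/2782 + (-4/35 - 4*17/9) = -1071/2782 + (-4/35 - 1/18*136) = -1071/2782 + (-4/35 - 68/9) = -1071/2782 - 2416/315 = -7058677/876330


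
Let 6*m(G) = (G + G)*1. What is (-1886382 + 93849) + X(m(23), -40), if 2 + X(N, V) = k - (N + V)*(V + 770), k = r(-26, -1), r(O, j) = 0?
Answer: -5306795/3 ≈ -1.7689e+6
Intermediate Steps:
m(G) = G/3 (m(G) = ((G + G)*1)/6 = ((2*G)*1)/6 = (2*G)/6 = G/3)
k = 0
X(N, V) = -2 - (770 + V)*(N + V) (X(N, V) = -2 + (0 - (N + V)*(V + 770)) = -2 + (0 - (N + V)*(770 + V)) = -2 + (0 - (770 + V)*(N + V)) = -2 - (770 + V)*(N + V))
(-1886382 + 93849) + X(m(23), -40) = (-1886382 + 93849) + (-2 - 1*(-40)² - 770*23/3 - 770*(-40) - 1*(⅓)*23*(-40)) = -1792533 + (-2 - 1*1600 - 770*23/3 + 30800 - 1*23/3*(-40)) = -1792533 + (-2 - 1600 - 17710/3 + 30800 + 920/3) = -1792533 + 70804/3 = -5306795/3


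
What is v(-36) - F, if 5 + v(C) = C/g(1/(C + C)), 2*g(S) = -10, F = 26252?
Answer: -131249/5 ≈ -26250.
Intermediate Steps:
g(S) = -5 (g(S) = (½)*(-10) = -5)
v(C) = -5 - C/5 (v(C) = -5 + C/(-5) = -5 + C*(-⅕) = -5 - C/5)
v(-36) - F = (-5 - ⅕*(-36)) - 1*26252 = (-5 + 36/5) - 26252 = 11/5 - 26252 = -131249/5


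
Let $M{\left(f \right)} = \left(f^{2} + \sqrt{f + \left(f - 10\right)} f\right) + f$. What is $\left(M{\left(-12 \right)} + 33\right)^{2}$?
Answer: $22329 - 3960 i \sqrt{34} \approx 22329.0 - 23091.0 i$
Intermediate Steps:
$M{\left(f \right)} = f + f^{2} + f \sqrt{-10 + 2 f}$ ($M{\left(f \right)} = \left(f^{2} + \sqrt{f + \left(-10 + f\right)} f\right) + f = \left(f^{2} + \sqrt{-10 + 2 f} f\right) + f = \left(f^{2} + f \sqrt{-10 + 2 f}\right) + f = f + f^{2} + f \sqrt{-10 + 2 f}$)
$\left(M{\left(-12 \right)} + 33\right)^{2} = \left(- 12 \left(1 - 12 + \sqrt{-10 + 2 \left(-12\right)}\right) + 33\right)^{2} = \left(- 12 \left(1 - 12 + \sqrt{-10 - 24}\right) + 33\right)^{2} = \left(- 12 \left(1 - 12 + \sqrt{-34}\right) + 33\right)^{2} = \left(- 12 \left(1 - 12 + i \sqrt{34}\right) + 33\right)^{2} = \left(- 12 \left(-11 + i \sqrt{34}\right) + 33\right)^{2} = \left(\left(132 - 12 i \sqrt{34}\right) + 33\right)^{2} = \left(165 - 12 i \sqrt{34}\right)^{2}$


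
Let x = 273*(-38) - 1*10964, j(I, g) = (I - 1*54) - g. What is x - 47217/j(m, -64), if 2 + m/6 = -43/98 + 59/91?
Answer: 19984355/473 ≈ 42250.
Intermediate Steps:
m = -6843/637 (m = -12 + 6*(-43/98 + 59/91) = -12 + 6*(267/1274) = -12 + 801/637 = -6843/637 ≈ -10.743)
j(I, g) = -54 + I - g (j(I, g) = (I - 54) - g = (-54 + I) - g = -54 + I - g)
x = -21338 (x = -10374 - 10964 = -21338)
x - 47217/j(m, -64) = -21338 - 47217/(-54 - 6843/637 - 1*(-64)) = -21338 - 47217/(-54 - 6843/637 + 64) = -21338 - 47217/(-473/637) = -21338 - 47217*(-637)/473 = -21338 - 1*(-30077229/473) = -21338 + 30077229/473 = 19984355/473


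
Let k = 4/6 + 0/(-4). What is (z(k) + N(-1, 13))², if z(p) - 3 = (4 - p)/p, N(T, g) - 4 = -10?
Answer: 4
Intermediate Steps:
N(T, g) = -6 (N(T, g) = 4 - 10 = -6)
k = ⅔ (k = 4*(⅙) + 0*(-¼) = ⅔ + 0 = ⅔ ≈ 0.66667)
z(p) = 3 + (4 - p)/p
(z(k) + N(-1, 13))² = ((2 + 4/(⅔)) - 6)² = ((2 + 4*(3/2)) - 6)² = ((2 + 6) - 6)² = (8 - 6)² = 2² = 4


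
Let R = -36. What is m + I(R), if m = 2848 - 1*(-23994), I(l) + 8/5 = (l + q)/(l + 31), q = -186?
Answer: 134424/5 ≈ 26885.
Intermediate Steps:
I(l) = -8/5 + (-186 + l)/(31 + l) (I(l) = -8/5 + (l - 186)/(l + 31) = -8/5 + (-186 + l)/(31 + l))
m = 26842 (m = 2848 + 23994 = 26842)
m + I(R) = 26842 + (-1178 - 3*(-36))/(5*(31 - 36)) = 26842 + (⅕)*(-1178 + 108)/(-5) = 26842 + (⅕)*(-⅕)*(-1070) = 26842 + 214/5 = 134424/5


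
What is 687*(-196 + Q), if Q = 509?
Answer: 215031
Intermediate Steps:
687*(-196 + Q) = 687*(-196 + 509) = 687*313 = 215031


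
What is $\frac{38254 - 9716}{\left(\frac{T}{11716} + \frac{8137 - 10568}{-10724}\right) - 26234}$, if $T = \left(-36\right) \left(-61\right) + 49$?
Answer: $- \frac{224098897162}{206003109055} \approx -1.0878$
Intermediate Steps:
$T = 2245$ ($T = 2196 + 49 = 2245$)
$\frac{38254 - 9716}{\left(\frac{T}{11716} + \frac{8137 - 10568}{-10724}\right) - 26234} = \frac{38254 - 9716}{\left(\frac{2245}{11716} + \frac{8137 - 10568}{-10724}\right) - 26234} = \frac{28538}{\left(2245 \cdot \frac{1}{11716} + \left(8137 - 10568\right) \left(- \frac{1}{10724}\right)\right) - 26234} = \frac{28538}{\left(\frac{2245}{11716} - - \frac{2431}{10724}\right) - 26234} = \frac{28538}{\left(\frac{2245}{11716} + \frac{2431}{10724}\right) - 26234} = \frac{28538}{\frac{3284811}{7852649} - 26234} = \frac{28538}{- \frac{206003109055}{7852649}} = 28538 \left(- \frac{7852649}{206003109055}\right) = - \frac{224098897162}{206003109055}$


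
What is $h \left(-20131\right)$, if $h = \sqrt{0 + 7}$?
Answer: $- 20131 \sqrt{7} \approx -53262.0$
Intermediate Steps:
$h = \sqrt{7} \approx 2.6458$
$h \left(-20131\right) = \sqrt{7} \left(-20131\right) = - 20131 \sqrt{7}$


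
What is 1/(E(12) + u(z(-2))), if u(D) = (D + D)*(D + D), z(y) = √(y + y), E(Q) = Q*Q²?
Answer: 1/1712 ≈ 0.00058411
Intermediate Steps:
E(Q) = Q³
z(y) = √2*√y (z(y) = √(2*y) = √2*√y)
u(D) = 4*D² (u(D) = (2*D)*(2*D) = 4*D²)
1/(E(12) + u(z(-2))) = 1/(12³ + 4*(√2*√(-2))²) = 1/(1728 + 4*(√2*(I*√2))²) = 1/(1728 + 4*(2*I)²) = 1/(1728 + 4*(-4)) = 1/(1728 - 16) = 1/1712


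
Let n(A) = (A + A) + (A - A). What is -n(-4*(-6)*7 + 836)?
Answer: -2008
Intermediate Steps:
n(A) = 2*A (n(A) = 2*A + 0 = 2*A)
-n(-4*(-6)*7 + 836) = -2*(-4*(-6)*7 + 836) = -2*(24*7 + 836) = -2*(168 + 836) = -2*1004 = -1*2008 = -2008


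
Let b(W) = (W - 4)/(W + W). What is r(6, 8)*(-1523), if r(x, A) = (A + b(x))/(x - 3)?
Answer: -74627/18 ≈ -4145.9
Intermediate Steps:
b(W) = (-4 + W)/(2*W) (b(W) = (-4 + W)/((2*W)) = (-4 + W)*(1/(2*W)) = (-4 + W)/(2*W))
r(x, A) = (A + (-4 + x)/(2*x))/(-3 + x) (r(x, A) = (A + (-4 + x)/(2*x))/(x - 3) = (A + (-4 + x)/(2*x))/(-3 + x))
r(6, 8)*(-1523) = ((-2 + (½)*6 + 8*6)/(6*(-3 + 6)))*(-1523) = ((⅙)*(-2 + 3 + 48)/3)*(-1523) = ((⅙)*(⅓)*49)*(-1523) = (49/18)*(-1523) = -74627/18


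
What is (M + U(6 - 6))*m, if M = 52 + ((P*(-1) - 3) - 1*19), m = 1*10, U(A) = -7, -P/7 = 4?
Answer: 510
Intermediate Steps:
P = -28 (P = -7*4 = -28)
m = 10
M = 58 (M = 52 + ((-28*(-1) - 3) - 1*19) = 52 + ((28 - 3) - 19) = 52 + (25 - 19) = 52 + 6 = 58)
(M + U(6 - 6))*m = (58 - 7)*10 = 51*10 = 510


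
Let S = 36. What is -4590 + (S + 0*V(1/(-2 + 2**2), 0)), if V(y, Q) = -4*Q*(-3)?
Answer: -4554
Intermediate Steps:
V(y, Q) = 12*Q
-4590 + (S + 0*V(1/(-2 + 2**2), 0)) = -4590 + (36 + 0*(12*0)) = -4590 + (36 + 0*0) = -4590 + (36 + 0) = -4590 + 36 = -4554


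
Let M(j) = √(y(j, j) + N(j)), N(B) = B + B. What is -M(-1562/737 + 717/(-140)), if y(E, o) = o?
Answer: -I*√477810165/4690 ≈ -4.6607*I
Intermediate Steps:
N(B) = 2*B
M(j) = √3*√j (M(j) = √(j + 2*j) = √(3*j) = √3*√j)
-M(-1562/737 + 717/(-140)) = -√3*√(-1562/737 + 717/(-140)) = -√3*√(-1562*1/737 + 717*(-1/140)) = -√3*√(-142/67 - 717/140) = -√3*√(-67919/9380) = -√3*I*√159270055/4690 = -I*√477810165/4690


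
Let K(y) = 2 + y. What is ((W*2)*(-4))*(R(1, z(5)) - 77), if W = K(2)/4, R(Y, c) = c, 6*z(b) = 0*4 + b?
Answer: 1828/3 ≈ 609.33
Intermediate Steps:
z(b) = b/6 (z(b) = (0*4 + b)/6 = (0 + b)/6 = b/6)
W = 1 (W = (2 + 2)/4 = 4*(¼) = 1)
((W*2)*(-4))*(R(1, z(5)) - 77) = ((1*2)*(-4))*((⅙)*5 - 77) = (2*(-4))*(⅚ - 77) = -8*(-457/6) = 1828/3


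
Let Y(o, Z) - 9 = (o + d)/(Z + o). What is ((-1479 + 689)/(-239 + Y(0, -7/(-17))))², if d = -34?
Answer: 7645225/1196836 ≈ 6.3879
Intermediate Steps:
Y(o, Z) = 9 + (-34 + o)/(Z + o) (Y(o, Z) = 9 + (o - 34)/(Z + o) = 9 + (-34 + o)/(Z + o))
((-1479 + 689)/(-239 + Y(0, -7/(-17))))² = ((-1479 + 689)/(-239 + (-34 + 9*(-7/(-17)) + 10*0)/(-7/(-17) + 0)))² = (-790/(-239 + (-34 + 9*(-7*(-1/17)) + 0)/(-7*(-1/17) + 0)))² = (-790/(-239 + (-34 + 9*(7/17) + 0)/(7/17 + 0)))² = (-790/(-239 + (-34 + 63/17 + 0)/(7/17)))² = (-790/(-239 + (17/7)*(-515/17)))² = (-790/(-239 - 515/7))² = (-790/(-2188/7))² = (-790*(-7/2188))² = (2765/1094)² = 7645225/1196836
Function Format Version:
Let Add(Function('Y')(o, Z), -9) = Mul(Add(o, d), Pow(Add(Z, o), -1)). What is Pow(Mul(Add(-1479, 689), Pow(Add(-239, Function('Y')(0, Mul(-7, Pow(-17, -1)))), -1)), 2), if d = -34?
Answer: Rational(7645225, 1196836) ≈ 6.3879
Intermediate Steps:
Function('Y')(o, Z) = Add(9, Mul(Pow(Add(Z, o), -1), Add(-34, o))) (Function('Y')(o, Z) = Add(9, Mul(Add(o, -34), Pow(Add(Z, o), -1))) = Add(9, Mul(Add(-34, o), Pow(Add(Z, o), -1))) = Add(9, Mul(Pow(Add(Z, o), -1), Add(-34, o))))
Pow(Mul(Add(-1479, 689), Pow(Add(-239, Function('Y')(0, Mul(-7, Pow(-17, -1)))), -1)), 2) = Pow(Mul(Add(-1479, 689), Pow(Add(-239, Mul(Pow(Add(Mul(-7, Pow(-17, -1)), 0), -1), Add(-34, Mul(9, Mul(-7, Pow(-17, -1))), Mul(10, 0)))), -1)), 2) = Pow(Mul(-790, Pow(Add(-239, Mul(Pow(Add(Mul(-7, Rational(-1, 17)), 0), -1), Add(-34, Mul(9, Mul(-7, Rational(-1, 17))), 0))), -1)), 2) = Pow(Mul(-790, Pow(Add(-239, Mul(Pow(Add(Rational(7, 17), 0), -1), Add(-34, Mul(9, Rational(7, 17)), 0))), -1)), 2) = Pow(Mul(-790, Pow(Add(-239, Mul(Pow(Rational(7, 17), -1), Add(-34, Rational(63, 17), 0))), -1)), 2) = Pow(Mul(-790, Pow(Add(-239, Mul(Rational(17, 7), Rational(-515, 17))), -1)), 2) = Pow(Mul(-790, Pow(Add(-239, Rational(-515, 7)), -1)), 2) = Pow(Mul(-790, Pow(Rational(-2188, 7), -1)), 2) = Pow(Mul(-790, Rational(-7, 2188)), 2) = Pow(Rational(2765, 1094), 2) = Rational(7645225, 1196836)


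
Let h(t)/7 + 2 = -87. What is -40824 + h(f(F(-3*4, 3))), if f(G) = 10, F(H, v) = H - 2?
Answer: -41447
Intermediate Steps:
F(H, v) = -2 + H
h(t) = -623 (h(t) = -14 + 7*(-87) = -14 - 609 = -623)
-40824 + h(f(F(-3*4, 3))) = -40824 - 623 = -41447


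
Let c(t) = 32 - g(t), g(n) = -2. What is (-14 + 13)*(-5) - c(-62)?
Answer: -29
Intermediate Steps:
c(t) = 34 (c(t) = 32 - 1*(-2) = 32 + 2 = 34)
(-14 + 13)*(-5) - c(-62) = (-14 + 13)*(-5) - 1*34 = -1*(-5) - 34 = 5 - 34 = -29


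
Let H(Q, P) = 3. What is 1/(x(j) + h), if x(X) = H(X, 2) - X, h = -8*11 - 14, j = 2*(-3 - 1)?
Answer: -1/91 ≈ -0.010989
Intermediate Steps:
j = -8 (j = 2*(-4) = -8)
h = -102 (h = -88 - 14 = -102)
x(X) = 3 - X
1/(x(j) + h) = 1/((3 - 1*(-8)) - 102) = 1/((3 + 8) - 102) = 1/(11 - 102) = 1/(-91) = -1/91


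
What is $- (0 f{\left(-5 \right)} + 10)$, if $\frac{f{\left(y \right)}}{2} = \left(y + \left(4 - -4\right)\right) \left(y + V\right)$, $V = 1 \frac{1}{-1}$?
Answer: $-10$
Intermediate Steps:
$V = -1$ ($V = 1 \left(-1\right) = -1$)
$f{\left(y \right)} = 2 \left(-1 + y\right) \left(8 + y\right)$ ($f{\left(y \right)} = 2 \left(y + \left(4 - -4\right)\right) \left(y - 1\right) = 2 \left(y + \left(4 + 4\right)\right) \left(-1 + y\right) = 2 \left(y + 8\right) \left(-1 + y\right) = 2 \left(8 + y\right) \left(-1 + y\right) = 2 \left(-1 + y\right) \left(8 + y\right)$)
$- (0 f{\left(-5 \right)} + 10) = - (0 \left(-16 + 2 \left(-5\right)^{2} + 14 \left(-5\right)\right) + 10) = - (0 \left(-16 + 2 \cdot 25 - 70\right) + 10) = - (0 \left(-16 + 50 - 70\right) + 10) = - (0 \left(-36\right) + 10) = - (0 + 10) = \left(-1\right) 10 = -10$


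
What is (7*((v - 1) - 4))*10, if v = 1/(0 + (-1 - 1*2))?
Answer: -1120/3 ≈ -373.33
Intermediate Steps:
v = -1/3 (v = 1/(0 + (-1 - 2)) = 1/(0 - 3) = 1/(-3) = -1/3 ≈ -0.33333)
(7*((v - 1) - 4))*10 = (7*((-1/3 - 1) - 4))*10 = (7*(-4/3 - 4))*10 = (7*(-16/3))*10 = -112/3*10 = -1120/3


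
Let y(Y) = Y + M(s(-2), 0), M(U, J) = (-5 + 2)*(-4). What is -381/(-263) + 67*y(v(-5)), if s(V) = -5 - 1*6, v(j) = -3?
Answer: 158970/263 ≈ 604.45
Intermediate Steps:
s(V) = -11 (s(V) = -5 - 6 = -11)
M(U, J) = 12 (M(U, J) = -3*(-4) = 12)
y(Y) = 12 + Y (y(Y) = Y + 12 = 12 + Y)
-381/(-263) + 67*y(v(-5)) = -381/(-263) + 67*(12 - 3) = -381*(-1/263) + 67*9 = 381/263 + 603 = 158970/263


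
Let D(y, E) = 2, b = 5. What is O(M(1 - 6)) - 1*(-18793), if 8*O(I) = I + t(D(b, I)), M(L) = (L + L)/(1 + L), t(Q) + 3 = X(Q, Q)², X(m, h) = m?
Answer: 300695/16 ≈ 18793.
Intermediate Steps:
t(Q) = -3 + Q²
M(L) = 2*L/(1 + L) (M(L) = (2*L)/(1 + L) = 2*L/(1 + L))
O(I) = ⅛ + I/8 (O(I) = (I + (-3 + 2²))/8 = (I + (-3 + 4))/8 = (I + 1)/8 = (1 + I)/8 = ⅛ + I/8)
O(M(1 - 6)) - 1*(-18793) = (⅛ + (2*(1 - 6)/(1 + (1 - 6)))/8) - 1*(-18793) = (⅛ + (2*(-5)/(1 - 5))/8) + 18793 = (⅛ + (2*(-5)/(-4))/8) + 18793 = (⅛ + (2*(-5)*(-¼))/8) + 18793 = (⅛ + (⅛)*(5/2)) + 18793 = (⅛ + 5/16) + 18793 = 7/16 + 18793 = 300695/16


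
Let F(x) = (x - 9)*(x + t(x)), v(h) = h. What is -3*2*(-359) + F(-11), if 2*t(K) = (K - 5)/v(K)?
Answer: 25954/11 ≈ 2359.5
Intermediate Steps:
t(K) = (-5 + K)/(2*K) (t(K) = ((K - 5)/K)/2 = ((-5 + K)/K)/2 = (-5 + K)/(2*K))
F(x) = (-9 + x)*(x + (-5 + x)/(2*x)) (F(x) = (x - 9)*(x + (-5 + x)/(2*x)) = (-9 + x)*(x + (-5 + x)/(2*x)))
-3*2*(-359) + F(-11) = -3*2*(-359) + (-7 + (-11)² - 17/2*(-11) + (45/2)/(-11)) = -6*(-359) + (-7 + 121 + 187/2 + (45/2)*(-1/11)) = 2154 + (-7 + 121 + 187/2 - 45/22) = 2154 + 2260/11 = 25954/11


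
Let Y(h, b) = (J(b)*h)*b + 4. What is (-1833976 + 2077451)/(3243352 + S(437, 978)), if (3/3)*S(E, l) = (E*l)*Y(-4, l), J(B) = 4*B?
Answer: -243475/6540600980288 ≈ -3.7225e-8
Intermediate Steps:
Y(h, b) = 4 + 4*h*b² (Y(h, b) = ((4*b)*h)*b + 4 = (4*b*h)*b + 4 = 4*h*b² + 4 = 4 + 4*h*b²)
S(E, l) = E*l*(4 - 16*l²) (S(E, l) = (E*l)*(4 + 4*(-4)*l²) = (E*l)*(4 - 16*l²) = E*l*(4 - 16*l²))
(-1833976 + 2077451)/(3243352 + S(437, 978)) = (-1833976 + 2077451)/(3243352 + 4*437*978*(1 - 4*978²)) = 243475/(3243352 + 4*437*978*(1 - 4*956484)) = 243475/(3243352 + 4*437*978*(1 - 3825936)) = 243475/(3243352 + 4*437*978*(-3825935)) = 243475/(3243352 - 6540604223640) = 243475/(-6540600980288) = 243475*(-1/6540600980288) = -243475/6540600980288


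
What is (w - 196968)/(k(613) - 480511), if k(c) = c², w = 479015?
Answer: -282047/104742 ≈ -2.6928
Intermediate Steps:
(w - 196968)/(k(613) - 480511) = (479015 - 196968)/(613² - 480511) = 282047/(375769 - 480511) = 282047/(-104742) = 282047*(-1/104742) = -282047/104742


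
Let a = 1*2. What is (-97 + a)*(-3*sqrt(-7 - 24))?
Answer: 285*I*sqrt(31) ≈ 1586.8*I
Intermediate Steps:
a = 2
(-97 + a)*(-3*sqrt(-7 - 24)) = (-97 + 2)*(-3*sqrt(-7 - 24)) = -(-285)*sqrt(-31) = -(-285)*I*sqrt(31) = 285*I*sqrt(31)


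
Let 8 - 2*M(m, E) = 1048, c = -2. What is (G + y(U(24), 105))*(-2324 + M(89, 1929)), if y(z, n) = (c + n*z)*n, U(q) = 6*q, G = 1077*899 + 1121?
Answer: -7271351496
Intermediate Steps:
G = 969344 (G = 968223 + 1121 = 969344)
M(m, E) = -520 (M(m, E) = 4 - 1/2*1048 = 4 - 524 = -520)
y(z, n) = n*(-2 + n*z) (y(z, n) = (-2 + n*z)*n = n*(-2 + n*z))
(G + y(U(24), 105))*(-2324 + M(89, 1929)) = (969344 + 105*(-2 + 105*(6*24)))*(-2324 - 520) = (969344 + 105*(-2 + 105*144))*(-2844) = (969344 + 105*(-2 + 15120))*(-2844) = (969344 + 105*15118)*(-2844) = (969344 + 1587390)*(-2844) = 2556734*(-2844) = -7271351496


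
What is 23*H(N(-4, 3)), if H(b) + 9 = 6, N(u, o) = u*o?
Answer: -69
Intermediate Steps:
N(u, o) = o*u
H(b) = -3 (H(b) = -9 + 6 = -3)
23*H(N(-4, 3)) = 23*(-3) = -69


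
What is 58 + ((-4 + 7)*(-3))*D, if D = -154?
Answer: 1444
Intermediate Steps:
58 + ((-4 + 7)*(-3))*D = 58 + ((-4 + 7)*(-3))*(-154) = 58 + (3*(-3))*(-154) = 58 - 9*(-154) = 58 + 1386 = 1444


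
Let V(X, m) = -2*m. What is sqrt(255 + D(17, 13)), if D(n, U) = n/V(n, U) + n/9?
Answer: sqrt(1558934)/78 ≈ 16.007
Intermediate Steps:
D(n, U) = n/9 - n/(2*U) (D(n, U) = n/((-2*U)) + n/9 = n*(-1/(2*U)) + n*(1/9) = -n/(2*U) + n/9 = n/9 - n/(2*U))
sqrt(255 + D(17, 13)) = sqrt(255 + ((1/9)*17 - 1/2*17/13)) = sqrt(255 + (17/9 - 1/2*17*1/13)) = sqrt(255 + (17/9 - 17/26)) = sqrt(255 + 289/234) = sqrt(59959/234) = sqrt(1558934)/78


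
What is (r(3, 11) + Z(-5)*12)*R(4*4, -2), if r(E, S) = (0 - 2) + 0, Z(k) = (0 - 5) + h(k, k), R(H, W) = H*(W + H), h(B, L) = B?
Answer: -27328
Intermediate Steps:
R(H, W) = H*(H + W)
Z(k) = -5 + k (Z(k) = (0 - 5) + k = -5 + k)
r(E, S) = -2 (r(E, S) = -2 + 0 = -2)
(r(3, 11) + Z(-5)*12)*R(4*4, -2) = (-2 + (-5 - 5)*12)*((4*4)*(4*4 - 2)) = (-2 - 10*12)*(16*(16 - 2)) = (-2 - 120)*(16*14) = -122*224 = -27328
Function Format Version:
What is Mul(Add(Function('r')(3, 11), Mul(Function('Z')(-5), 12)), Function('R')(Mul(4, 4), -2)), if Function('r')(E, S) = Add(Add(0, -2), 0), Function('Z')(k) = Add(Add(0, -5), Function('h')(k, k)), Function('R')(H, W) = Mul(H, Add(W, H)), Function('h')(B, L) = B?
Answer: -27328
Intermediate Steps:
Function('R')(H, W) = Mul(H, Add(H, W))
Function('Z')(k) = Add(-5, k) (Function('Z')(k) = Add(Add(0, -5), k) = Add(-5, k))
Function('r')(E, S) = -2 (Function('r')(E, S) = Add(-2, 0) = -2)
Mul(Add(Function('r')(3, 11), Mul(Function('Z')(-5), 12)), Function('R')(Mul(4, 4), -2)) = Mul(Add(-2, Mul(Add(-5, -5), 12)), Mul(Mul(4, 4), Add(Mul(4, 4), -2))) = Mul(Add(-2, Mul(-10, 12)), Mul(16, Add(16, -2))) = Mul(Add(-2, -120), Mul(16, 14)) = Mul(-122, 224) = -27328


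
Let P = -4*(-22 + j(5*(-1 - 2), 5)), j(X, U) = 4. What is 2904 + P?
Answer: 2976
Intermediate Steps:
P = 72 (P = -4*(-22 + 4) = -4*(-18) = 72)
2904 + P = 2904 + 72 = 2976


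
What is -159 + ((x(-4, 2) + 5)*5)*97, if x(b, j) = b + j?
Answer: 1296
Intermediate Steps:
-159 + ((x(-4, 2) + 5)*5)*97 = -159 + (((-4 + 2) + 5)*5)*97 = -159 + ((-2 + 5)*5)*97 = -159 + (3*5)*97 = -159 + 15*97 = -159 + 1455 = 1296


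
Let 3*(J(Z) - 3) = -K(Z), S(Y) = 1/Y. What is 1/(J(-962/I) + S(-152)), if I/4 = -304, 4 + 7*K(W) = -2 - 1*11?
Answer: 3192/12139 ≈ 0.26295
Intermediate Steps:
K(W) = -17/7 (K(W) = -4/7 + (-2 - 1*11)/7 = -4/7 + (-2 - 11)/7 = -4/7 + (⅐)*(-13) = -4/7 - 13/7 = -17/7)
I = -1216 (I = 4*(-304) = -1216)
J(Z) = 80/21 (J(Z) = 3 + (-1*(-17/7))/3 = 3 + (⅓)*(17/7) = 3 + 17/21 = 80/21)
1/(J(-962/I) + S(-152)) = 1/(80/21 + 1/(-152)) = 1/(80/21 - 1/152) = 1/(12139/3192) = 3192/12139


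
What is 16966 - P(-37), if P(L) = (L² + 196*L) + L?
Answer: 22886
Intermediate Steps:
P(L) = L² + 197*L
16966 - P(-37) = 16966 - (-37)*(197 - 37) = 16966 - (-37)*160 = 16966 - 1*(-5920) = 16966 + 5920 = 22886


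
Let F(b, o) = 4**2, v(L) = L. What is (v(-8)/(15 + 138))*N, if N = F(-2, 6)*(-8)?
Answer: 1024/153 ≈ 6.6928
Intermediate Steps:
F(b, o) = 16
N = -128 (N = 16*(-8) = -128)
(v(-8)/(15 + 138))*N = -8/(15 + 138)*(-128) = -8/153*(-128) = 1024/153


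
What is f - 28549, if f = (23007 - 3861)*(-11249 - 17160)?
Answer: -543947263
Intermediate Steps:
f = -543918714 (f = 19146*(-28409) = -543918714)
f - 28549 = -543918714 - 28549 = -543947263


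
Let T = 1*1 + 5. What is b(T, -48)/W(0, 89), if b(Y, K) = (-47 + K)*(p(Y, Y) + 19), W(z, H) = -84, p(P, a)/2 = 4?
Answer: 855/28 ≈ 30.536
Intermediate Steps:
p(P, a) = 8 (p(P, a) = 2*4 = 8)
T = 6 (T = 1 + 5 = 6)
b(Y, K) = -1269 + 27*K (b(Y, K) = (-47 + K)*(8 + 19) = (-47 + K)*27 = -1269 + 27*K)
b(T, -48)/W(0, 89) = (-1269 + 27*(-48))/(-84) = (-1269 - 1296)*(-1/84) = -2565*(-1/84) = 855/28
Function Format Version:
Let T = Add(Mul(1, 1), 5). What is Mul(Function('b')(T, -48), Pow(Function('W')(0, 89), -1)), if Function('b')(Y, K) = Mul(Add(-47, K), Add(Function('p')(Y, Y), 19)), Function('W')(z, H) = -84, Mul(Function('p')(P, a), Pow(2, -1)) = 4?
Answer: Rational(855, 28) ≈ 30.536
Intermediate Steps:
Function('p')(P, a) = 8 (Function('p')(P, a) = Mul(2, 4) = 8)
T = 6 (T = Add(1, 5) = 6)
Function('b')(Y, K) = Add(-1269, Mul(27, K)) (Function('b')(Y, K) = Mul(Add(-47, K), Add(8, 19)) = Mul(Add(-47, K), 27) = Add(-1269, Mul(27, K)))
Mul(Function('b')(T, -48), Pow(Function('W')(0, 89), -1)) = Mul(Add(-1269, Mul(27, -48)), Pow(-84, -1)) = Mul(Add(-1269, -1296), Rational(-1, 84)) = Mul(-2565, Rational(-1, 84)) = Rational(855, 28)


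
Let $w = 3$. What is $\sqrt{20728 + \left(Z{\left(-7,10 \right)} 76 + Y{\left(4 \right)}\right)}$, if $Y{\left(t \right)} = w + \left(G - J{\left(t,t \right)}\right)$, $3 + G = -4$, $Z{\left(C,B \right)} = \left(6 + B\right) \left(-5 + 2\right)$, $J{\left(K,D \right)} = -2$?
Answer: $\sqrt{17078} \approx 130.68$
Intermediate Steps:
$Z{\left(C,B \right)} = -18 - 3 B$ ($Z{\left(C,B \right)} = \left(6 + B\right) \left(-3\right) = -18 - 3 B$)
$G = -7$ ($G = -3 - 4 = -7$)
$Y{\left(t \right)} = -2$ ($Y{\left(t \right)} = 3 - 5 = -2$)
$\sqrt{20728 + \left(Z{\left(-7,10 \right)} 76 + Y{\left(4 \right)}\right)} = \sqrt{20728 + \left(\left(-18 - 30\right) 76 - 2\right)} = \sqrt{20728 - 3650} = \sqrt{17078}$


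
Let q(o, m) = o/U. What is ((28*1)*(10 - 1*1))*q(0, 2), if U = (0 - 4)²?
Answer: 0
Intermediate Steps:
U = 16 (U = (-4)² = 16)
q(o, m) = o/16
((28*1)*(10 - 1*1))*q(0, 2) = ((28*1)*(10 - 1*1))*((1/16)*0) = (28*(10 - 1))*0 = (28*9)*0 = 252*0 = 0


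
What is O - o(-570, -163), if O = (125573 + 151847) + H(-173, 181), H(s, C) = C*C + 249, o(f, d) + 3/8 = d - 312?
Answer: 2487243/8 ≈ 3.1091e+5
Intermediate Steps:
o(f, d) = -2499/8 + d (o(f, d) = -3/8 + (d - 312) = -3/8 + (-312 + d) = -2499/8 + d)
H(s, C) = 249 + C² (H(s, C) = C² + 249 = 249 + C²)
O = 310430 (O = (125573 + 151847) + (249 + 181²) = 277420 + (249 + 32761) = 277420 + 33010 = 310430)
O - o(-570, -163) = 310430 - (-2499/8 - 163) = 310430 - 1*(-3803/8) = 310430 + 3803/8 = 2487243/8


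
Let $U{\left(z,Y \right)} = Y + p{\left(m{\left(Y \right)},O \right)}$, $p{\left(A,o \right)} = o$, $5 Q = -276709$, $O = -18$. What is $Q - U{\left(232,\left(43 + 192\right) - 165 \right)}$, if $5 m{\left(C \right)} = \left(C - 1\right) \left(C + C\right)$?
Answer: $- \frac{276969}{5} \approx -55394.0$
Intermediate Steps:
$Q = - \frac{276709}{5}$ ($Q = \frac{1}{5} \left(-276709\right) = - \frac{276709}{5} \approx -55342.0$)
$m{\left(C \right)} = \frac{2 C \left(-1 + C\right)}{5}$ ($m{\left(C \right)} = \frac{\left(C - 1\right) \left(C + C\right)}{5} = \frac{\left(-1 + C\right) 2 C}{5} = \frac{2 C \left(-1 + C\right)}{5}$)
$U{\left(z,Y \right)} = -18 + Y$ ($U{\left(z,Y \right)} = Y - 18 = -18 + Y$)
$Q - U{\left(232,\left(43 + 192\right) - 165 \right)} = - \frac{276709}{5} - \left(-18 + \left(\left(43 + 192\right) - 165\right)\right) = - \frac{276709}{5} - \left(-18 + \left(235 - 165\right)\right) = - \frac{276709}{5} - \left(-18 + 70\right) = - \frac{276709}{5} - 52 = - \frac{276969}{5}$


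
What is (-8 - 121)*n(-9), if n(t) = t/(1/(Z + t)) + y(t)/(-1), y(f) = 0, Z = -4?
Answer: -15093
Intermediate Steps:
n(t) = t*(-4 + t) (n(t) = t/(1/(-4 + t)) + 0/(-1) = t*(-4 + t) + 0*(-1) = t*(-4 + t) + 0 = t*(-4 + t))
(-8 - 121)*n(-9) = (-8 - 121)*(-9*(-4 - 9)) = -(-1161)*(-13) = -129*117 = -15093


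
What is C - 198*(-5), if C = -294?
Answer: 696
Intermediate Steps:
C - 198*(-5) = -294 - 198*(-5) = -294 - 1*(-990) = -294 + 990 = 696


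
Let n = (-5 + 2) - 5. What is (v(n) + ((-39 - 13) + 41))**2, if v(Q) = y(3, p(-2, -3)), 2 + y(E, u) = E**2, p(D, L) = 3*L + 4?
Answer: 16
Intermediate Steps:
p(D, L) = 4 + 3*L
y(E, u) = -2 + E**2
n = -8 (n = -3 - 5 = -8)
v(Q) = 7 (v(Q) = -2 + 3**2 = -2 + 9 = 7)
(v(n) + ((-39 - 13) + 41))**2 = (7 + ((-39 - 13) + 41))**2 = (7 + (-52 + 41))**2 = (7 - 11)**2 = (-4)**2 = 16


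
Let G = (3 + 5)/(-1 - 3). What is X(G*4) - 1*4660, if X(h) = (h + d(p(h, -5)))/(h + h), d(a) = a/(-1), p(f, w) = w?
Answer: -74557/16 ≈ -4659.8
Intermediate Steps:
G = -2 (G = 8/(-4) = 8*(-1/4) = -2)
d(a) = -a (d(a) = a*(-1) = -a)
X(h) = (5 + h)/(2*h) (X(h) = (h - 1*(-5))/(h + h) = (h + 5)/((2*h)) = (5 + h)*(1/(2*h)) = (5 + h)/(2*h))
X(G*4) - 1*4660 = (5 - 2*4)/(2*((-2*4))) - 1*4660 = (1/2)*(5 - 8)/(-8) - 4660 = (1/2)*(-1/8)*(-3) - 4660 = 3/16 - 4660 = -74557/16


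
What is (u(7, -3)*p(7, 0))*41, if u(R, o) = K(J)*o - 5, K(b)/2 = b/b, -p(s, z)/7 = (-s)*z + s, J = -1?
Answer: 22099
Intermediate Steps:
p(s, z) = -7*s + 7*s*z (p(s, z) = -7*((-s)*z + s) = -7*(-s*z + s) = -7*(s - s*z) = -7*s + 7*s*z)
K(b) = 2 (K(b) = 2*(b/b) = 2*1 = 2)
u(R, o) = -5 + 2*o (u(R, o) = 2*o - 5 = -5 + 2*o)
(u(7, -3)*p(7, 0))*41 = ((-5 + 2*(-3))*(7*7*(-1 + 0)))*41 = ((-5 - 6)*(7*7*(-1)))*41 = -11*(-49)*41 = 539*41 = 22099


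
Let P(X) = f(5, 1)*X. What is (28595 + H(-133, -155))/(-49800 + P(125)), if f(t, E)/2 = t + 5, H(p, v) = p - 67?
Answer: -5679/9460 ≈ -0.60032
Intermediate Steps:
H(p, v) = -67 + p
f(t, E) = 10 + 2*t (f(t, E) = 2*(t + 5) = 2*(5 + t) = 10 + 2*t)
P(X) = 20*X (P(X) = (10 + 2*5)*X = (10 + 10)*X = 20*X)
(28595 + H(-133, -155))/(-49800 + P(125)) = (28595 + (-67 - 133))/(-49800 + 20*125) = (28595 - 200)/(-49800 + 2500) = 28395/(-47300) = 28395*(-1/47300) = -5679/9460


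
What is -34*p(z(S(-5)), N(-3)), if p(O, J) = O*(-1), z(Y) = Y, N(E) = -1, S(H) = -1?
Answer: -34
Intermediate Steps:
p(O, J) = -O
-34*p(z(S(-5)), N(-3)) = -(-34)*(-1) = -34*1 = -34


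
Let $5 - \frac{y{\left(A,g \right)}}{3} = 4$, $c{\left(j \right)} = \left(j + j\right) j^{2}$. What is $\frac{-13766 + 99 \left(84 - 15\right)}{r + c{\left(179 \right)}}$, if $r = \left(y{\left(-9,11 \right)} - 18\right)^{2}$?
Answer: $- \frac{6935}{11470903} \approx -0.00060457$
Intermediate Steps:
$c{\left(j \right)} = 2 j^{3}$ ($c{\left(j \right)} = 2 j j^{2} = 2 j^{3}$)
$y{\left(A,g \right)} = 3$ ($y{\left(A,g \right)} = 15 - 12 = 3$)
$r = 225$ ($r = \left(3 - 18\right)^{2} = \left(-15\right)^{2} = 225$)
$\frac{-13766 + 99 \left(84 - 15\right)}{r + c{\left(179 \right)}} = \frac{-13766 + 99 \left(84 - 15\right)}{225 + 2 \cdot 179^{3}} = \frac{-13766 + 99 \cdot 69}{225 + 2 \cdot 5735339} = \frac{-13766 + 6831}{225 + 11470678} = - \frac{6935}{11470903}$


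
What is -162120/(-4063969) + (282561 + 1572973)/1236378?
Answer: 42534473933/27607702551 ≈ 1.5407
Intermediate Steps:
-162120/(-4063969) + (282561 + 1572973)/1236378 = -162120*(-1/4063969) + 1855534*(1/1236378) = 23160/580567 + 927767/618189 = 42534473933/27607702551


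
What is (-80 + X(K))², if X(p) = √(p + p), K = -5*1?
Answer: (80 - I*√10)² ≈ 6390.0 - 505.96*I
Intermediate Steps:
K = -5
X(p) = √2*√p (X(p) = √(2*p) = √2*√p)
(-80 + X(K))² = (-80 + √2*√(-5))² = (-80 + √2*(I*√5))² = (-80 + I*√10)²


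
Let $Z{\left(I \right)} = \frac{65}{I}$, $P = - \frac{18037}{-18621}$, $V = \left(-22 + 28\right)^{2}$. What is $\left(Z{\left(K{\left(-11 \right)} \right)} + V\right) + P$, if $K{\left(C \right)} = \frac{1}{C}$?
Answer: $- \frac{12625622}{18621} \approx -678.03$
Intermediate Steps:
$V = 36$ ($V = 6^{2} = 36$)
$P = \frac{18037}{18621}$ ($P = \left(-18037\right) \left(- \frac{1}{18621}\right) = \frac{18037}{18621} \approx 0.96864$)
$\left(Z{\left(K{\left(-11 \right)} \right)} + V\right) + P = \left(\frac{65}{\frac{1}{-11}} + 36\right) + \frac{18037}{18621} = \left(\frac{65}{- \frac{1}{11}} + 36\right) + \frac{18037}{18621} = \left(65 \left(-11\right) + 36\right) + \frac{18037}{18621} = \left(-715 + 36\right) + \frac{18037}{18621} = -679 + \frac{18037}{18621} = - \frac{12625622}{18621}$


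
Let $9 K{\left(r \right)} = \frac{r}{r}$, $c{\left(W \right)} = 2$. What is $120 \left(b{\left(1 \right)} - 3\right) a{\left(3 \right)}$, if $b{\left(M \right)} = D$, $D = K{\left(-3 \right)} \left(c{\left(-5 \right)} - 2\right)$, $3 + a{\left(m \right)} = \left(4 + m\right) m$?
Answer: $-6480$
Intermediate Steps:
$K{\left(r \right)} = \frac{1}{9}$ ($K{\left(r \right)} = \frac{r \frac{1}{r}}{9} = \frac{1}{9} \cdot 1 = \frac{1}{9}$)
$a{\left(m \right)} = -3 + m \left(4 + m\right)$ ($a{\left(m \right)} = -3 + \left(4 + m\right) m = -3 + m \left(4 + m\right)$)
$D = 0$ ($D = \frac{2 - 2}{9} = \frac{1}{9} \cdot 0 = 0$)
$b{\left(M \right)} = 0$
$120 \left(b{\left(1 \right)} - 3\right) a{\left(3 \right)} = 120 \left(0 - 3\right) \left(-3 + 3^{2} + 4 \cdot 3\right) = 120 \left(- 3 \left(-3 + 9 + 12\right)\right) = 120 \left(\left(-3\right) 18\right) = 120 \left(-54\right) = -6480$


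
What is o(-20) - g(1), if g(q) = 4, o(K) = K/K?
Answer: -3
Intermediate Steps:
o(K) = 1
o(-20) - g(1) = 1 - 1*4 = 1 - 4 = -3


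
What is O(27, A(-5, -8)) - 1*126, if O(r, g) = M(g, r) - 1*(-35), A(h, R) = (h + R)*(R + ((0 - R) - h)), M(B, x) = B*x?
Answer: -1846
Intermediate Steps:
A(h, R) = -h*(R + h) (A(h, R) = (R + h)*(R + (-R - h)) = (R + h)*(-h) = -h*(R + h))
O(r, g) = 35 + g*r (O(r, g) = g*r - 1*(-35) = g*r + 35 = 35 + g*r)
O(27, A(-5, -8)) - 1*126 = (35 - 1*(-5)*(-8 - 5)*27) - 1*126 = (35 - 1*(-5)*(-13)*27) - 126 = (35 - 65*27) - 126 = (35 - 1755) - 126 = -1720 - 126 = -1846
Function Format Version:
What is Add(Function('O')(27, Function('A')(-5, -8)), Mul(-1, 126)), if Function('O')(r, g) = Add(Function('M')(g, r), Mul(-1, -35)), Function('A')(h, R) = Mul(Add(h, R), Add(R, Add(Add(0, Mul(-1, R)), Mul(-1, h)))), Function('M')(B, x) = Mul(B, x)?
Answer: -1846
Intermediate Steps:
Function('A')(h, R) = Mul(-1, h, Add(R, h)) (Function('A')(h, R) = Mul(Add(R, h), Add(R, Add(Mul(-1, R), Mul(-1, h)))) = Mul(Add(R, h), Mul(-1, h)) = Mul(-1, h, Add(R, h)))
Function('O')(r, g) = Add(35, Mul(g, r)) (Function('O')(r, g) = Add(Mul(g, r), Mul(-1, -35)) = Add(Mul(g, r), 35) = Add(35, Mul(g, r)))
Add(Function('O')(27, Function('A')(-5, -8)), Mul(-1, 126)) = Add(Add(35, Mul(Mul(-1, -5, Add(-8, -5)), 27)), Mul(-1, 126)) = Add(Add(35, Mul(Mul(-1, -5, -13), 27)), -126) = Add(Add(35, Mul(-65, 27)), -126) = Add(Add(35, -1755), -126) = Add(-1720, -126) = -1846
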